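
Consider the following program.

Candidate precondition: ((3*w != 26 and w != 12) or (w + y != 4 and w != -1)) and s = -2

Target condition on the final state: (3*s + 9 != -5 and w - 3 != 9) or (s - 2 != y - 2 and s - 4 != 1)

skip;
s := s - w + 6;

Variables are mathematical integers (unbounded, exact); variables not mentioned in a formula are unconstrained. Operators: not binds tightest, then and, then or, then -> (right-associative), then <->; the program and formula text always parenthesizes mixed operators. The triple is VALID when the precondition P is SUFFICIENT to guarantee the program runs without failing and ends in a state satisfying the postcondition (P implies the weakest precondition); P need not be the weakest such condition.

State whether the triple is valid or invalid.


Working backward. After the program, the postcondition (3*s + 9 != -5 and w - 3 != 9) or (s - 2 != y - 2 and s - 4 != 1) must hold; in canonical form it is (3*s != -14 and w != 12) or (s != y and s != 5).
Before s := s - w + 6: (3*s != 3*w - 32 and w != 12) or (s != w + y - 6 and s != w - 1)
Before skip: (3*s != 3*w - 32 and w != 12) or (s != w + y - 6 and s != w - 1)
The weakest precondition is (3*s != 3*w - 32 and w != 12) or (s != w + y - 6 and s != w - 1).
Check whether ((3*w != 26 and w != 12) or (w + y != 4 and w != -1)) and s = -2 implies it.
Every state satisfying the precondition satisfies the weakest precondition: the implication holds.
Answer: valid


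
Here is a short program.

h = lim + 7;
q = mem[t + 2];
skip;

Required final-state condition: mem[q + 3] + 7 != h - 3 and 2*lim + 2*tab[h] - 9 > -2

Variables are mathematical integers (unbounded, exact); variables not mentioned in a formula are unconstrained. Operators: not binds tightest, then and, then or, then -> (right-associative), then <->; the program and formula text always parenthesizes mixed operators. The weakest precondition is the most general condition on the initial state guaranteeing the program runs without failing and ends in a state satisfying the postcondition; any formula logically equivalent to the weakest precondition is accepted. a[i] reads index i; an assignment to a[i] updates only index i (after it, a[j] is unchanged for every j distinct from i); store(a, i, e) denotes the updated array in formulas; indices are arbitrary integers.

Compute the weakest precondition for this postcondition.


Working backward. After the program, the postcondition mem[q + 3] + 7 != h - 3 and 2*lim + 2*tab[h] - 9 > -2 must hold; in canonical form it is mem[q + 3] != h - 10 and 2*tab[h] + 2*lim > 7.
Before skip: mem[q + 3] != h - 10 and 2*tab[h] + 2*lim > 7
Before q := mem[t + 2]: mem[mem[t + 2] + 3] != h - 10 and 2*tab[h] + 2*lim > 7
Before h := lim + 7: mem[mem[t + 2] + 3] != lim - 3 and 2*tab[lim + 7] + 2*lim > 7
Answer: WP = mem[mem[t + 2] + 3] != lim - 3 and 2*tab[lim + 7] + 2*lim > 7


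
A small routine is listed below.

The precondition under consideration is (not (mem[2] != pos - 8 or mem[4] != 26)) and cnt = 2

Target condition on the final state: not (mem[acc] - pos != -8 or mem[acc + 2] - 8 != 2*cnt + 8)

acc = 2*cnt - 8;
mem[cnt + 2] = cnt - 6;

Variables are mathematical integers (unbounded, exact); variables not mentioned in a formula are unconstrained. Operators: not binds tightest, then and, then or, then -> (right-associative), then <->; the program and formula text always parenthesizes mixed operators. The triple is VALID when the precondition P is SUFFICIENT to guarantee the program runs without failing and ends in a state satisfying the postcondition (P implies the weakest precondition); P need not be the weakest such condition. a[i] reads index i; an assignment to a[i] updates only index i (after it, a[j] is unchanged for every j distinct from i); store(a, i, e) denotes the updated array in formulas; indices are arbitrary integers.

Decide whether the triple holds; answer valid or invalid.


Working backward. After the program, the postcondition not (mem[acc] - pos != -8 or mem[acc + 2] - 8 != 2*cnt + 8) must hold; in canonical form it is not (mem[acc] != pos - 8 or mem[acc + 2] != 2*cnt + 16).
Before mem[cnt + 2] := cnt - 6: not (store(mem, cnt + 2, cnt - 6)[acc] != pos - 8 or store(mem, cnt + 2, cnt - 6)[acc + 2] != 2*cnt + 16)
Before acc := 2*cnt - 8: not (store(mem, cnt + 2, cnt - 6)[2*cnt - 8] != pos - 8 or store(mem, cnt + 2, cnt - 6)[2*cnt - 6] != 2*cnt + 16)
The weakest precondition is not (store(mem, cnt + 2, cnt - 6)[2*cnt - 8] != pos - 8 or store(mem, cnt + 2, cnt - 6)[2*cnt - 6] != 2*cnt + 16).
Check whether (not (mem[2] != pos - 8 or mem[4] != 26)) and cnt = 2 implies it.
Countermodel: at the initial state cnt = 2, mem = {[-4] = 3, [-2] = 26, [2] = 5, [4] = 26, elsewhere 26}, pos = 13, the precondition holds but the weakest precondition fails.
Answer: invalid


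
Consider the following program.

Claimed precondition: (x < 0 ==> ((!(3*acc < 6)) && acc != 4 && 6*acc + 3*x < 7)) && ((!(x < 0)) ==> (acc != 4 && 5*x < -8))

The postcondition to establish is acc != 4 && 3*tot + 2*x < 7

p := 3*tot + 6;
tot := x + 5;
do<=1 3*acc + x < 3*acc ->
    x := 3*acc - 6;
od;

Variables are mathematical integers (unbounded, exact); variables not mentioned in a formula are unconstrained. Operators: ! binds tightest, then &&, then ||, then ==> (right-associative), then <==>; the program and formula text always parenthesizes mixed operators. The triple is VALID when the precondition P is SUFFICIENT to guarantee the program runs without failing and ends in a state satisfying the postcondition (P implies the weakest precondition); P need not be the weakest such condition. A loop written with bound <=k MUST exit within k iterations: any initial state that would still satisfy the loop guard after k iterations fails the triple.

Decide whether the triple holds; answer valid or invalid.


Working backward. After the program, acc != 4 && 3*tot + 2*x < 7 must hold.
Before the loop (bound <=1), unroll the exhaustion recursion (WP_0 = exit-now case; WP_j = one more guarded iteration, up to j = 1):
  WP_0: (!(x < 0)) && acc != 4 && 3*tot + 2*x < 7
  WP_1: (x < 0 ==> ((!(3*acc < 6)) && acc != 4 && 6*acc + 3*tot < 19)) && ((!(x < 0)) ==> (acc != 4 && 3*tot + 2*x < 7))
So before the loop: (x < 0 ==> ((!(3*acc < 6)) && acc != 4 && 6*acc + 3*tot < 19)) && ((!(x < 0)) ==> (acc != 4 && 3*tot + 2*x < 7))
Before tot := x + 5: (x < 0 ==> ((!(3*acc < 6)) && acc != 4 && 6*acc + 3*x < 4)) && ((!(x < 0)) ==> (acc != 4 && 5*x < -8))
Before p := 3*tot + 6: (x < 0 ==> ((!(3*acc < 6)) && acc != 4 && 6*acc + 3*x < 4)) && ((!(x < 0)) ==> (acc != 4 && 5*x < -8))
The weakest precondition is (x < 0 ==> ((!(3*acc < 6)) && acc != 4 && 6*acc + 3*x < 4)) && ((!(x < 0)) ==> (acc != 4 && 5*x < -8)).
Check whether (x < 0 ==> ((!(3*acc < 6)) && acc != 4 && 6*acc + 3*x < 7)) && ((!(x < 0)) ==> (acc != 4 && 5*x < -8)) implies it.
Countermodel: at the initial state acc = 2, x = -2, the precondition holds but the weakest precondition fails.
Answer: invalid


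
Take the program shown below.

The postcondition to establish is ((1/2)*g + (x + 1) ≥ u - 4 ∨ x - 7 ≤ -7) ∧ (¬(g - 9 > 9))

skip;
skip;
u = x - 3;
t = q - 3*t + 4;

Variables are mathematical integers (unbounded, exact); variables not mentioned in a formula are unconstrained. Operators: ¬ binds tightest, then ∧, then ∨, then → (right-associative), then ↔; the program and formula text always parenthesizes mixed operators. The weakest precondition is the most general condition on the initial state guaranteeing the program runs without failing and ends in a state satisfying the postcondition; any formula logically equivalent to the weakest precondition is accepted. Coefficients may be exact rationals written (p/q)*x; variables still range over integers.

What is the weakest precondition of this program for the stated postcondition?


Working backward. After the program, the postcondition ((1/2)*g + (x + 1) ≥ u - 4 ∨ x - 7 ≤ -7) ∧ (¬(g - 9 > 9)) must hold; in canonical form it is ((1/2)*g + x ≥ u - 5 ∨ x ≤ 0) ∧ (¬(g > 18)).
Before t := q - 3*t + 4: ((1/2)*g + x ≥ u - 5 ∨ x ≤ 0) ∧ (¬(g > 18))
Before u := x - 3: ((1/2)*g ≥ -8 ∨ x ≤ 0) ∧ (¬(g > 18))
Before skip: ((1/2)*g ≥ -8 ∨ x ≤ 0) ∧ (¬(g > 18))
Before skip: ((1/2)*g ≥ -8 ∨ x ≤ 0) ∧ (¬(g > 18))
Answer: WP = ((1/2)*g ≥ -8 ∨ x ≤ 0) ∧ (¬(g > 18))


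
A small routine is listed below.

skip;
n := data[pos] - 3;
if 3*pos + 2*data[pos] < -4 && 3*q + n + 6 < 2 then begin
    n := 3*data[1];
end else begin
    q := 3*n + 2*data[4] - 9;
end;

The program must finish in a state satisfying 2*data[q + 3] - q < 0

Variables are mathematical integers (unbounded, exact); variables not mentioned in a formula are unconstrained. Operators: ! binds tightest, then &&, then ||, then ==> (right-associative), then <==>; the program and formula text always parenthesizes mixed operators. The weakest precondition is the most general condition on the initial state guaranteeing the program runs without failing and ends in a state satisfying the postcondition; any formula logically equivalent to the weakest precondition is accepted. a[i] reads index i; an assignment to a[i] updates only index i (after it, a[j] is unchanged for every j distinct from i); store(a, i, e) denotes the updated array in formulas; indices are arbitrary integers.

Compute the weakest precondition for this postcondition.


Working backward. After the program, the postcondition 2*data[q + 3] - q < 0 must hold; in canonical form it is 2*data[q + 3] < q.
Then branch requires 2*data[q + 3] < q; else branch requires 2*data[2*data[4] + 3*n - 6] < 2*data[4] + 3*n - 9.
Before the if: ((2*data[pos] + 3*pos < -4 && n + 3*q < -4) ==> 2*data[q + 3] < q) && ((!(2*data[pos] + 3*pos < -4 && n + 3*q < -4)) ==> 2*data[2*data[4] + 3*n - 6] < 2*data[4] + 3*n - 9)
Before n := data[pos] - 3: ((2*data[pos] + 3*pos < -4 && data[pos] + 3*q < -1) ==> 2*data[q + 3] < q) && ((!(2*data[pos] + 3*pos < -4 && data[pos] + 3*q < -1)) ==> 2*data[2*data[4] + 3*data[pos] - 15] < 2*data[4] + 3*data[pos] - 18)
Before skip: ((2*data[pos] + 3*pos < -4 && data[pos] + 3*q < -1) ==> 2*data[q + 3] < q) && ((!(2*data[pos] + 3*pos < -4 && data[pos] + 3*q < -1)) ==> 2*data[2*data[4] + 3*data[pos] - 15] < 2*data[4] + 3*data[pos] - 18)
Answer: WP = ((2*data[pos] + 3*pos < -4 && data[pos] + 3*q < -1) ==> 2*data[q + 3] < q) && ((!(2*data[pos] + 3*pos < -4 && data[pos] + 3*q < -1)) ==> 2*data[2*data[4] + 3*data[pos] - 15] < 2*data[4] + 3*data[pos] - 18)


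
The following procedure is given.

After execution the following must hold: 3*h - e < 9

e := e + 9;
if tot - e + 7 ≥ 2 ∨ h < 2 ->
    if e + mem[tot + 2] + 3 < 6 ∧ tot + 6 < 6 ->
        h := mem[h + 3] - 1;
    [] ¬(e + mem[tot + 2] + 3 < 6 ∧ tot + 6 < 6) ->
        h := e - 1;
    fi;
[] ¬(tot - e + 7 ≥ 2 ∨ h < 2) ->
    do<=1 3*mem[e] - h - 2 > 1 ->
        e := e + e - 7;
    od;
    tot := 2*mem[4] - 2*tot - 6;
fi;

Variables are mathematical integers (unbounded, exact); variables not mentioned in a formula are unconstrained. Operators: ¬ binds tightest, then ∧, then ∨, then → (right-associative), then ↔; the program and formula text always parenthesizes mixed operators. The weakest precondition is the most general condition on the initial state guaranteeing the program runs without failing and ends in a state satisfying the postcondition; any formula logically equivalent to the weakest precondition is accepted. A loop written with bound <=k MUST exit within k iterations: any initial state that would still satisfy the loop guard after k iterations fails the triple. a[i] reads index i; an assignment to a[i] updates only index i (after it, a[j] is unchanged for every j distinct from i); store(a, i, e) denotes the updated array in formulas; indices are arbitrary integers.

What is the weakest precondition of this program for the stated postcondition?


Working backward. After the program, the postcondition 3*h - e < 9 must hold; in canonical form it is 3*h < e + 9.
Then branch requires ((mem[tot + 2] + e < 3 ∧ tot < 0) → 3*mem[h + 3] < e + 12) ∧ ((¬(mem[tot + 2] + e < 3 ∧ tot < 0)) → 2*e < 12); else branch requires (3*mem[e] > h + 3 → ((¬(3*mem[2*e - 7] > h + 3)) ∧ 3*h < 2*e + 2)) ∧ ((¬(3*mem[e] > h + 3)) → 3*h < e + 9).
Before the if: ((tot ≥ e - 5 ∨ h < 2) → (((mem[tot + 2] + e < 3 ∧ tot < 0) → 3*mem[h + 3] < e + 12) ∧ ((¬(mem[tot + 2] + e < 3 ∧ tot < 0)) → 2*e < 12))) ∧ ((¬(tot ≥ e - 5 ∨ h < 2)) → ((3*mem[e] > h + 3 → ((¬(3*mem[2*e - 7] > h + 3)) ∧ 3*h < 2*e + 2)) ∧ ((¬(3*mem[e] > h + 3)) → 3*h < e + 9)))
Before e := e + 9: ((tot ≥ e + 4 ∨ h < 2) → (((mem[tot + 2] + e < -6 ∧ tot < 0) → 3*mem[h + 3] < e + 21) ∧ ((¬(mem[tot + 2] + e < -6 ∧ tot < 0)) → 2*e < -6))) ∧ ((¬(tot ≥ e + 4 ∨ h < 2)) → ((3*mem[e + 9] > h + 3 → ((¬(3*mem[2*e + 11] > h + 3)) ∧ 3*h < 2*e + 20)) ∧ ((¬(3*mem[e + 9] > h + 3)) → 3*h < e + 18)))
Answer: WP = ((tot ≥ e + 4 ∨ h < 2) → (((mem[tot + 2] + e < -6 ∧ tot < 0) → 3*mem[h + 3] < e + 21) ∧ ((¬(mem[tot + 2] + e < -6 ∧ tot < 0)) → 2*e < -6))) ∧ ((¬(tot ≥ e + 4 ∨ h < 2)) → ((3*mem[e + 9] > h + 3 → ((¬(3*mem[2*e + 11] > h + 3)) ∧ 3*h < 2*e + 20)) ∧ ((¬(3*mem[e + 9] > h + 3)) → 3*h < e + 18)))


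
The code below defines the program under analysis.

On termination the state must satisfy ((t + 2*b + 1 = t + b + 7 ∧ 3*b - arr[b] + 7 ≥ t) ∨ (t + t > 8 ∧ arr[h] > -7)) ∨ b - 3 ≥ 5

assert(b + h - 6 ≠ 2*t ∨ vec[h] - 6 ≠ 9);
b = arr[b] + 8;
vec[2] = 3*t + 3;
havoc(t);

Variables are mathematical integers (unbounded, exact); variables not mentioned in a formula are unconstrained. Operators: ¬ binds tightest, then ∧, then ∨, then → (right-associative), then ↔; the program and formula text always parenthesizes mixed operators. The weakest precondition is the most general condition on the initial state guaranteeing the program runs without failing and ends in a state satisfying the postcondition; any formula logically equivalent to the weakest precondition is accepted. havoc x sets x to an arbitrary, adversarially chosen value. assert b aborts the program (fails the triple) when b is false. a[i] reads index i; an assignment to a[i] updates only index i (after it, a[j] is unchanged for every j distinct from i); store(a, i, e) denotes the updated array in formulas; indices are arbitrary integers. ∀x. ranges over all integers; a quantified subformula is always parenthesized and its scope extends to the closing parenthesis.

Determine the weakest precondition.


Working backward. After the program, the postcondition ((t + 2*b + 1 = t + b + 7 ∧ 3*b - arr[b] + 7 ≥ t) ∨ (t + t > 8 ∧ arr[h] > -7)) ∨ b - 3 ≥ 5 must hold; in canonical form it is (b = 6 ∧ 3*b ≥ arr[b] + t - 7) ∨ (2*t > 8 ∧ arr[h] > -7) ∨ b ≥ 8.
Before havoc t: ∀t_1. ((b = 6 ∧ 3*b ≥ arr[b] + t_1 - 7) ∨ (2*t_1 > 8 ∧ arr[h] > -7) ∨ b ≥ 8)
Before vec[2] := 3*t + 3: ∀t_1. ((b = 6 ∧ 3*b ≥ arr[b] + t_1 - 7) ∨ (2*t_1 > 8 ∧ arr[h] > -7) ∨ b ≥ 8)
Before b := arr[b] + 8: ∀t_1. ((arr[b] = -2 ∧ 3*arr[b] ≥ arr[arr[b] + 8] + t_1 - 31) ∨ (2*t_1 > 8 ∧ arr[h] > -7) ∨ arr[b] ≥ 0)
Before assert b + h - 6 ≠ 2*t ∨ vec[h] - 6 ≠ 9: (b + h ≠ 2*t + 6 ∨ vec[h] ≠ 15) ∧ (∀t_1. ((arr[b] = -2 ∧ 3*arr[b] ≥ arr[arr[b] + 8] + t_1 - 31) ∨ (2*t_1 > 8 ∧ arr[h] > -7) ∨ arr[b] ≥ 0))
Answer: WP = (b + h ≠ 2*t + 6 ∨ vec[h] ≠ 15) ∧ (∀t_1. ((arr[b] = -2 ∧ 3*arr[b] ≥ arr[arr[b] + 8] + t_1 - 31) ∨ (2*t_1 > 8 ∧ arr[h] > -7) ∨ arr[b] ≥ 0))


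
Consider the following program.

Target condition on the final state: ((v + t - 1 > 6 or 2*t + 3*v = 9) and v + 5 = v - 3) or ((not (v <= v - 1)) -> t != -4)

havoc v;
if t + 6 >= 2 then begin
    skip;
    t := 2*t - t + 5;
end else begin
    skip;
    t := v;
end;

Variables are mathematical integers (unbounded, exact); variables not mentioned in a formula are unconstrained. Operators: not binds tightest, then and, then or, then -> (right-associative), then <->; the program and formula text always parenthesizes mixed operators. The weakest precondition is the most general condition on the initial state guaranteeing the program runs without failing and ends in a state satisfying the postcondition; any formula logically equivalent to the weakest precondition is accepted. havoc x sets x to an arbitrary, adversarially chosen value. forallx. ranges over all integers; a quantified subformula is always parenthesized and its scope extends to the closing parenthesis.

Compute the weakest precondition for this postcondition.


Working backward. After the program, the postcondition ((v + t - 1 > 6 or 2*t + 3*v = 9) and v + 5 = v - 3) or ((not (v <= v - 1)) -> t != -4) must hold; in canonical form it is t != -4.
Then branch requires t != -9; else branch requires v != -4.
Before the if: (t >= -4 -> t != -9) and ((not (t >= -4)) -> v != -4)
Before havoc v: forall v_1. ((t >= -4 -> t != -9) and ((not (t >= -4)) -> v_1 != -4))
Answer: WP = forall v_1. ((t >= -4 -> t != -9) and ((not (t >= -4)) -> v_1 != -4))


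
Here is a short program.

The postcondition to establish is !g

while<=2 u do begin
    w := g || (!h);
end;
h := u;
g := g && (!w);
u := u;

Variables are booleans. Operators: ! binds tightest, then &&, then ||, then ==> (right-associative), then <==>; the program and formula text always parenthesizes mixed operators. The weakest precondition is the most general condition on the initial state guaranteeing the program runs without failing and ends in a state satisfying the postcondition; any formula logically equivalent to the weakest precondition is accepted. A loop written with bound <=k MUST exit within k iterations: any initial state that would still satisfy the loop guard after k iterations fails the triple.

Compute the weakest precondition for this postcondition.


Working backward. After the program, !g must hold.
Before u := u: !g
Before g := g && (!w): !(g && (!w))
Before h := u: !(g && (!w))
Before the loop (bound <=2), unroll the exhaustion recursion (WP_0 = exit-now case; WP_j = one more guarded iteration, up to j = 2):
  WP_0: (!u) && (!(g && (!w)))
  WP_1: (u ==> ((!u) && (!(g && (!(g || (!h))))))) && ((!u) ==> (!(g && (!w))))
  WP_2: (u ==> ((u ==> ((!u) && (!(g && (!(g || (!h))))))) && ((!u) ==> (!(g && (!(g || (!h)))))))) && ((!u) ==> (!(g && (!w))))
So before the loop: (u ==> ((u ==> ((!u) && (!(g && (!(g || (!h))))))) && ((!u) ==> (!(g && (!(g || (!h)))))))) && ((!u) ==> (!(g && (!w))))
Answer: WP = (u ==> ((u ==> ((!u) && (!(g && (!(g || (!h))))))) && ((!u) ==> (!(g && (!(g || (!h)))))))) && ((!u) ==> (!(g && (!w))))


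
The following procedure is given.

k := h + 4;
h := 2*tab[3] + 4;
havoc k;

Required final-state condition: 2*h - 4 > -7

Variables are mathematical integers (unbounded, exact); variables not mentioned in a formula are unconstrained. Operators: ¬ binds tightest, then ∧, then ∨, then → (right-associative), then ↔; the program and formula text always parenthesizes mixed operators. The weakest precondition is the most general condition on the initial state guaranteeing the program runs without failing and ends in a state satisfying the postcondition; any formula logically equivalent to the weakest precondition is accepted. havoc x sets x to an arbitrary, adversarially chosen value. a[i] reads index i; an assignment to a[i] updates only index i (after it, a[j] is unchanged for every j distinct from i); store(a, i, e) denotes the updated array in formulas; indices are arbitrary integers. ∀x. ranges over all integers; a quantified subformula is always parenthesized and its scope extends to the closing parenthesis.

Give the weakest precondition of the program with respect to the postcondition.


Working backward. After the program, the postcondition 2*h - 4 > -7 must hold; in canonical form it is 2*h > -3.
Before havoc k: 2*h > -3
Before h := 2*tab[3] + 4: 4*tab[3] > -11
Before k := h + 4: 4*tab[3] > -11
Answer: WP = 4*tab[3] > -11


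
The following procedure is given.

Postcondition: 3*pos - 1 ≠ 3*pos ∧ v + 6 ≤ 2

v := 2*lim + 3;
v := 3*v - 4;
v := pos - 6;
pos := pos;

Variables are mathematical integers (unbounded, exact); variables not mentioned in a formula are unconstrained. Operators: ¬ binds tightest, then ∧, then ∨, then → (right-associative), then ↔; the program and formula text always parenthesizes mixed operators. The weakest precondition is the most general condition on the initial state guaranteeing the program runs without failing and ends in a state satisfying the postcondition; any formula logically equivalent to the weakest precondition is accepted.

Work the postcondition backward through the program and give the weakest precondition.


Working backward. After the program, the postcondition 3*pos - 1 ≠ 3*pos ∧ v + 6 ≤ 2 must hold; in canonical form it is v ≤ -4.
Before pos := pos: v ≤ -4
Before v := pos - 6: pos ≤ 2
Before v := 3*v - 4: pos ≤ 2
Before v := 2*lim + 3: pos ≤ 2
Answer: WP = pos ≤ 2


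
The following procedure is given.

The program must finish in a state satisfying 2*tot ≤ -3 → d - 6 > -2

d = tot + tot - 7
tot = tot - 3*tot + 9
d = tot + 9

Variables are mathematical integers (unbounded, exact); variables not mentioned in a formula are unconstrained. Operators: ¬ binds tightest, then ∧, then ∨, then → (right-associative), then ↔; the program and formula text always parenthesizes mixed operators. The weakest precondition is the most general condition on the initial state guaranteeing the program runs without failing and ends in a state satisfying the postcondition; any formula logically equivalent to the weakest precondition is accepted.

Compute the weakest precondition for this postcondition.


Working backward. After the program, the postcondition 2*tot ≤ -3 → d - 6 > -2 must hold; in canonical form it is 2*tot ≤ -3 → d > 4.
Before d := tot + 9: 2*tot ≤ -3 → tot > -5
Before tot := tot - 3*tot + 9: 4*tot ≥ 21 → 2*tot < 14
Before d := tot + tot - 7: 4*tot ≥ 21 → 2*tot < 14
Answer: WP = 4*tot ≥ 21 → 2*tot < 14


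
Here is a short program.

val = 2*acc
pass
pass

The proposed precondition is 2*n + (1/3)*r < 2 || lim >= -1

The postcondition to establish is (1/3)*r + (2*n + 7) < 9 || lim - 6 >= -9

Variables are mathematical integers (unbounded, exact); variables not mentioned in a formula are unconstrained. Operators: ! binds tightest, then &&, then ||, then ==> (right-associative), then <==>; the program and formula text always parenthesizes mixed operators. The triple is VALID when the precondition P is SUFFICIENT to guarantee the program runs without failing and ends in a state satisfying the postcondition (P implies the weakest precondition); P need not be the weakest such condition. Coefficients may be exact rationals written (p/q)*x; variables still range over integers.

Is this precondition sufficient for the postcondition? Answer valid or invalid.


Working backward. After the program, the postcondition (1/3)*r + (2*n + 7) < 9 || lim - 6 >= -9 must hold; in canonical form it is 2*n + (1/3)*r < 2 || lim >= -3.
Before skip: 2*n + (1/3)*r < 2 || lim >= -3
Before skip: 2*n + (1/3)*r < 2 || lim >= -3
Before val := 2*acc: 2*n + (1/3)*r < 2 || lim >= -3
The weakest precondition is 2*n + (1/3)*r < 2 || lim >= -3.
Check whether 2*n + (1/3)*r < 2 || lim >= -1 implies it.
Every state satisfying the precondition satisfies the weakest precondition: the implication holds.
Answer: valid


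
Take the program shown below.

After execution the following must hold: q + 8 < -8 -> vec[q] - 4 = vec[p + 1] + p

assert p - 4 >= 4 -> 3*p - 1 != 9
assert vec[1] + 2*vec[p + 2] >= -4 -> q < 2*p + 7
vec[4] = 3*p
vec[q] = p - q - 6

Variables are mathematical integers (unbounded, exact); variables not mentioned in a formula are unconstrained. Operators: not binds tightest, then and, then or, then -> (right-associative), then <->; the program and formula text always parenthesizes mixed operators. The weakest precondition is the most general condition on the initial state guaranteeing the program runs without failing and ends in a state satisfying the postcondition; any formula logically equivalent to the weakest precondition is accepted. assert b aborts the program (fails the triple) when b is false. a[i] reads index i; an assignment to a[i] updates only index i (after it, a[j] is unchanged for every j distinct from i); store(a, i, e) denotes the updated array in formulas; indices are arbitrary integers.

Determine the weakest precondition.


Working backward. After the program, the postcondition q + 8 < -8 -> vec[q] - 4 = vec[p + 1] + p must hold; in canonical form it is q < -16 -> vec[q] = vec[p + 1] + p + 4.
Before vec[q] := p - q - 6: q < -16 -> store(vec, q, p - q - 6)[q] = store(vec, q, p - q - 6)[p + 1] + p + 4
Before vec[4] := 3*p: q < -16 -> store(store(vec, 4, 3*p), q, p - q - 6)[q] = store(store(vec, 4, 3*p), q, p - q - 6)[p + 1] + p + 4
Before assert vec[1] + 2*vec[p + 2] >= -4 -> q < 2*p + 7: (2*vec[p + 2] + vec[1] >= -4 -> q < 2*p + 7) and (q < -16 -> store(store(vec, 4, 3*p), q, p - q - 6)[q] = store(store(vec, 4, 3*p), q, p - q - 6)[p + 1] + p + 4)
Before assert p - 4 >= 4 -> 3*p - 1 != 9: (p >= 8 -> 3*p != 10) and (2*vec[p + 2] + vec[1] >= -4 -> q < 2*p + 7) and (q < -16 -> store(store(vec, 4, 3*p), q, p - q - 6)[q] = store(store(vec, 4, 3*p), q, p - q - 6)[p + 1] + p + 4)
Answer: WP = (p >= 8 -> 3*p != 10) and (2*vec[p + 2] + vec[1] >= -4 -> q < 2*p + 7) and (q < -16 -> store(store(vec, 4, 3*p), q, p - q - 6)[q] = store(store(vec, 4, 3*p), q, p - q - 6)[p + 1] + p + 4)


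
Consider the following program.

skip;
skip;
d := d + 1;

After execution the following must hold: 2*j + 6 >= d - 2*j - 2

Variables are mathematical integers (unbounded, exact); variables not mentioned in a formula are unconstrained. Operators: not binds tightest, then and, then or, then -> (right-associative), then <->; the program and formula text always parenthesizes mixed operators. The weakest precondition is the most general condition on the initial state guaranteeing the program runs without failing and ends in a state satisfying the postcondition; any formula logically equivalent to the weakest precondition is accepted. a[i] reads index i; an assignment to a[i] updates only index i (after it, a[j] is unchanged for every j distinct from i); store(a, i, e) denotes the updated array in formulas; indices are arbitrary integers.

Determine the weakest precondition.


Working backward. After the program, the postcondition 2*j + 6 >= d - 2*j - 2 must hold; in canonical form it is 4*j >= d - 8.
Before d := d + 1: 4*j >= d - 7
Before skip: 4*j >= d - 7
Before skip: 4*j >= d - 7
Answer: WP = 4*j >= d - 7


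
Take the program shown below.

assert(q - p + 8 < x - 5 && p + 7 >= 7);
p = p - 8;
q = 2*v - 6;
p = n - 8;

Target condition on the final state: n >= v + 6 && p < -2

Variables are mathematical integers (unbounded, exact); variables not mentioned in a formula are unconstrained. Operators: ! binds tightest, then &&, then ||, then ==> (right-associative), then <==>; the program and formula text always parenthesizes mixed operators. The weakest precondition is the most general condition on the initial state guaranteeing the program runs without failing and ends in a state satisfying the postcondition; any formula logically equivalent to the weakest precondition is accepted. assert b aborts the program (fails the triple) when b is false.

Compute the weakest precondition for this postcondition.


Working backward. After the program, n >= v + 6 && p < -2 must hold.
Before p := n - 8: n >= v + 6 && n < 6
Before q := 2*v - 6: n >= v + 6 && n < 6
Before p := p - 8: n >= v + 6 && n < 6
Before assert q - p + 8 < x - 5 && p + 7 >= 7: q < p + x - 13 && p >= 0 && n >= v + 6 && n < 6
Answer: WP = q < p + x - 13 && p >= 0 && n >= v + 6 && n < 6


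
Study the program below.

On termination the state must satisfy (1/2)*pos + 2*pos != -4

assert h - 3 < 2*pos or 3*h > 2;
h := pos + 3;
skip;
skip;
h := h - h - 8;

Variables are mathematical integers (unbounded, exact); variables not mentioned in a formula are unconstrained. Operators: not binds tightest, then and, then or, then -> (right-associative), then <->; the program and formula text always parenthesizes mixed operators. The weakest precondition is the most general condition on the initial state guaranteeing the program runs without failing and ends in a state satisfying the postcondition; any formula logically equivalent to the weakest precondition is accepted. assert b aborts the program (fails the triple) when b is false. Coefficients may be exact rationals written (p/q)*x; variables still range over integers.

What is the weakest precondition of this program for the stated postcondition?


Working backward. After the program, the postcondition (1/2)*pos + 2*pos != -4 must hold; in canonical form it is (5/2)*pos != -4.
Before h := h - h - 8: (5/2)*pos != -4
Before skip: (5/2)*pos != -4
Before skip: (5/2)*pos != -4
Before h := pos + 3: (5/2)*pos != -4
Before assert h - 3 < 2*pos or 3*h > 2: (h < 2*pos + 3 or 3*h > 2) and (5/2)*pos != -4
Answer: WP = (h < 2*pos + 3 or 3*h > 2) and (5/2)*pos != -4


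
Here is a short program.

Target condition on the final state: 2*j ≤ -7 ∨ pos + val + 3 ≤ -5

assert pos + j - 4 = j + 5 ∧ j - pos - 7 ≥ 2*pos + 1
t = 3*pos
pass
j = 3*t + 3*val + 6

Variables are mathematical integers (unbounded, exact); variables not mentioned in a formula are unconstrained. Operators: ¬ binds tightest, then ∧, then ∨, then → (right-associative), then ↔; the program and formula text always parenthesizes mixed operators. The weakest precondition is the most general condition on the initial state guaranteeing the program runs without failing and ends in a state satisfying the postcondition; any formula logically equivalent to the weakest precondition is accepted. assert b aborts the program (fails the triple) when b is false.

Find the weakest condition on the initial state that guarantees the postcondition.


Working backward. After the program, the postcondition 2*j ≤ -7 ∨ pos + val + 3 ≤ -5 must hold; in canonical form it is 2*j ≤ -7 ∨ pos + val ≤ -8.
Before j := 3*t + 3*val + 6: 6*t + 6*val ≤ -19 ∨ pos + val ≤ -8
Before skip: 6*t + 6*val ≤ -19 ∨ pos + val ≤ -8
Before t := 3*pos: 18*pos + 6*val ≤ -19 ∨ pos + val ≤ -8
Before assert pos + j - 4 = j + 5 ∧ j - pos - 7 ≥ 2*pos + 1: pos = 9 ∧ j ≥ 3*pos + 8 ∧ (18*pos + 6*val ≤ -19 ∨ pos + val ≤ -8)
Answer: WP = pos = 9 ∧ j ≥ 3*pos + 8 ∧ (18*pos + 6*val ≤ -19 ∨ pos + val ≤ -8)


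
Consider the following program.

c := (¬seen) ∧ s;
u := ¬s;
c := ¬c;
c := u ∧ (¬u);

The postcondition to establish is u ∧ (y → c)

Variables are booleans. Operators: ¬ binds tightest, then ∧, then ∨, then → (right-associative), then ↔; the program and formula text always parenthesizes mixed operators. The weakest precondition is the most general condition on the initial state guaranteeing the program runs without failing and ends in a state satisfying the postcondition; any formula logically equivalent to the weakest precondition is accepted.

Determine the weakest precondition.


Working backward. After the program, u ∧ (y → c) must hold.
Before c := u ∧ (¬u): u ∧ (¬y)
Before c := ¬c: u ∧ (¬y)
Before u := ¬s: (¬s) ∧ (¬y)
Before c := (¬seen) ∧ s: (¬s) ∧ (¬y)
Answer: WP = (¬s) ∧ (¬y)


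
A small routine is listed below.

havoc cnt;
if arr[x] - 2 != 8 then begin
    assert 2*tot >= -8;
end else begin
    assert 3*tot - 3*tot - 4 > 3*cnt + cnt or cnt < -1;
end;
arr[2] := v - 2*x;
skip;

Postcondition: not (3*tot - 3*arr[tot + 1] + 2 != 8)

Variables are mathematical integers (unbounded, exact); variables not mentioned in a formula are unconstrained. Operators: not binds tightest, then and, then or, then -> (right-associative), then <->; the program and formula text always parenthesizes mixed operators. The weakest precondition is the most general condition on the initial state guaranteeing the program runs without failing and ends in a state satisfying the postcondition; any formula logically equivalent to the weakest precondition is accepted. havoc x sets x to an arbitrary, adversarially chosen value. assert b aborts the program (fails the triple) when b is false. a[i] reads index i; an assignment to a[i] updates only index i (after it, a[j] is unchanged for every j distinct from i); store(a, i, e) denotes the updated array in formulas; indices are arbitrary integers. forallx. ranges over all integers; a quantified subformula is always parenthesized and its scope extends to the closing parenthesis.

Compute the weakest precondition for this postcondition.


Working backward. After the program, the postcondition not (3*tot - 3*arr[tot + 1] + 2 != 8) must hold; in canonical form it is not (3*tot != 3*arr[tot + 1] + 6).
Before skip: not (3*tot != 3*arr[tot + 1] + 6)
Before arr[2] := v - 2*x: not (3*tot != 3*store(arr, 2, v - 2*x)[tot + 1] + 6)
Then branch requires 2*tot >= -8 and (not (3*tot != 3*store(arr, 2, v - 2*x)[tot + 1] + 6)); else branch requires (4*cnt < -4 or cnt < -1) and (not (3*tot != 3*store(arr, 2, v - 2*x)[tot + 1] + 6)).
Before the if: (arr[x] != 10 -> (2*tot >= -8 and (not (3*tot != 3*store(arr, 2, v - 2*x)[tot + 1] + 6)))) and ((not (arr[x] != 10)) -> ((4*cnt < -4 or cnt < -1) and (not (3*tot != 3*store(arr, 2, v - 2*x)[tot + 1] + 6))))
Before havoc cnt: forall cnt_1. ((arr[x] != 10 -> (2*tot >= -8 and (not (3*tot != 3*store(arr, 2, v - 2*x)[tot + 1] + 6)))) and ((not (arr[x] != 10)) -> ((4*cnt_1 < -4 or cnt_1 < -1) and (not (3*tot != 3*store(arr, 2, v - 2*x)[tot + 1] + 6)))))
Answer: WP = forall cnt_1. ((arr[x] != 10 -> (2*tot >= -8 and (not (3*tot != 3*store(arr, 2, v - 2*x)[tot + 1] + 6)))) and ((not (arr[x] != 10)) -> ((4*cnt_1 < -4 or cnt_1 < -1) and (not (3*tot != 3*store(arr, 2, v - 2*x)[tot + 1] + 6)))))


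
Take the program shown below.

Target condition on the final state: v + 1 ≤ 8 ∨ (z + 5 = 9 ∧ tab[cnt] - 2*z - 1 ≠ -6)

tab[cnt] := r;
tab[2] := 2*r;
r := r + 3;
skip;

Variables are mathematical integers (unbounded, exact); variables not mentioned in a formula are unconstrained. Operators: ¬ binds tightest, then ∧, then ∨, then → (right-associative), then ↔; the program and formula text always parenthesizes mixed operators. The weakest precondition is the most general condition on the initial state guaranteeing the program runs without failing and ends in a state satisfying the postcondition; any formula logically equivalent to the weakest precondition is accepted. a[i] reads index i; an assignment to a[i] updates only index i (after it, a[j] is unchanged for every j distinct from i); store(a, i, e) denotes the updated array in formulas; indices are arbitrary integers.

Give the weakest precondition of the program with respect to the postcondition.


Working backward. After the program, the postcondition v + 1 ≤ 8 ∨ (z + 5 = 9 ∧ tab[cnt] - 2*z - 1 ≠ -6) must hold; in canonical form it is v ≤ 7 ∨ (z = 4 ∧ tab[cnt] ≠ 2*z - 5).
Before skip: v ≤ 7 ∨ (z = 4 ∧ tab[cnt] ≠ 2*z - 5)
Before r := r + 3: v ≤ 7 ∨ (z = 4 ∧ tab[cnt] ≠ 2*z - 5)
Before tab[2] := 2*r: v ≤ 7 ∨ (z = 4 ∧ store(tab, 2, 2*r)[cnt] ≠ 2*z - 5)
Before tab[cnt] := r: v ≤ 7 ∨ (z = 4 ∧ store(store(tab, cnt, r), 2, 2*r)[cnt] ≠ 2*z - 5)
Answer: WP = v ≤ 7 ∨ (z = 4 ∧ store(store(tab, cnt, r), 2, 2*r)[cnt] ≠ 2*z - 5)


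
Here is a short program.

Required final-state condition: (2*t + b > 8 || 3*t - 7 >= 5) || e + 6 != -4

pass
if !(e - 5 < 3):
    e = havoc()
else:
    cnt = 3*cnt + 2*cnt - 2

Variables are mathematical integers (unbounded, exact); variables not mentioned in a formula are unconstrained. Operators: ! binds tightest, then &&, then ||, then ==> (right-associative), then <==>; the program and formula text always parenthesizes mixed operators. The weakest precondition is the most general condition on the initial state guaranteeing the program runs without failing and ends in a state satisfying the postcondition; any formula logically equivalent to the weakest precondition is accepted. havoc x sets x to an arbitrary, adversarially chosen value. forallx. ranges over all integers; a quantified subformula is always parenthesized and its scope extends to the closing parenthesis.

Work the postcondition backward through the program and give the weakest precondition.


Working backward. After the program, the postcondition (2*t + b > 8 || 3*t - 7 >= 5) || e + 6 != -4 must hold; in canonical form it is b + 2*t > 8 || 3*t >= 12 || e != -10.
Then branch requires forall e_1. (b + 2*t > 8 || 3*t >= 12 || e_1 != -10); else branch requires b + 2*t > 8 || 3*t >= 12 || e != -10.
Before the if: ((!(e < 8)) ==> (forall e_1. (b + 2*t > 8 || 3*t >= 12 || e_1 != -10))) && (e < 8 ==> (b + 2*t > 8 || 3*t >= 12 || e != -10))
Before skip: ((!(e < 8)) ==> (forall e_1. (b + 2*t > 8 || 3*t >= 12 || e_1 != -10))) && (e < 8 ==> (b + 2*t > 8 || 3*t >= 12 || e != -10))
Answer: WP = ((!(e < 8)) ==> (forall e_1. (b + 2*t > 8 || 3*t >= 12 || e_1 != -10))) && (e < 8 ==> (b + 2*t > 8 || 3*t >= 12 || e != -10))


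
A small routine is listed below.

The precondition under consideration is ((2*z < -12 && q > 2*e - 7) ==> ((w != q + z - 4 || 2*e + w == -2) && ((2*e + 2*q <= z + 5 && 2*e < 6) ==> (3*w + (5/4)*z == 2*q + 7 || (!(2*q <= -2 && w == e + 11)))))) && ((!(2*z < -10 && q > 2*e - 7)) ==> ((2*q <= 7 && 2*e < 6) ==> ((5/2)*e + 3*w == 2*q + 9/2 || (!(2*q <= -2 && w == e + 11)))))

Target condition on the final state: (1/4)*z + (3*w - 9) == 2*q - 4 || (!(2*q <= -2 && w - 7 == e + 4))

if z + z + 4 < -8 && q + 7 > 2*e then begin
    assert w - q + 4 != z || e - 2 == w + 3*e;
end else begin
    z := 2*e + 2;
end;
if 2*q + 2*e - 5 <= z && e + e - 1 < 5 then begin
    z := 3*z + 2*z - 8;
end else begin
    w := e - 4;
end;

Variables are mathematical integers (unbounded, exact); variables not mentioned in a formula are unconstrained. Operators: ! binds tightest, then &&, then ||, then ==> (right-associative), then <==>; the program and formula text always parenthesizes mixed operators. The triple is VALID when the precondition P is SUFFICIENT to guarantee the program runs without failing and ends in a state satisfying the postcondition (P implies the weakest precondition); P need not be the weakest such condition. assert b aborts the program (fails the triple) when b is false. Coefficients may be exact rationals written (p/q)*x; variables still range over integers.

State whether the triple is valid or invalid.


Working backward. After the program, the postcondition (1/4)*z + (3*w - 9) == 2*q - 4 || (!(2*q <= -2 && w - 7 == e + 4)) must hold; in canonical form it is 3*w + (1/4)*z == 2*q + 5 || (!(2*q <= -2 && w == e + 11)).
Then branch requires 3*w + (5/4)*z == 2*q + 7 || (!(2*q <= -2 && w == e + 11)); else branch requires true.
Before the if: (2*e + 2*q <= z + 5 && 2*e < 6) ==> (3*w + (5/4)*z == 2*q + 7 || (!(2*q <= -2 && w == e + 11)))
Then branch requires (w != q + z - 4 || 2*e + w == -2) && ((2*e + 2*q <= z + 5 && 2*e < 6) ==> (3*w + (5/4)*z == 2*q + 7 || (!(2*q <= -2 && w == e + 11)))); else branch requires (2*q <= 7 && 2*e < 6) ==> ((5/2)*e + 3*w == 2*q + 9/2 || (!(2*q <= -2 && w == e + 11))).
Before the if: ((2*z < -12 && q > 2*e - 7) ==> ((w != q + z - 4 || 2*e + w == -2) && ((2*e + 2*q <= z + 5 && 2*e < 6) ==> (3*w + (5/4)*z == 2*q + 7 || (!(2*q <= -2 && w == e + 11)))))) && ((!(2*z < -12 && q > 2*e - 7)) ==> ((2*q <= 7 && 2*e < 6) ==> ((5/2)*e + 3*w == 2*q + 9/2 || (!(2*q <= -2 && w == e + 11)))))
The weakest precondition is ((2*z < -12 && q > 2*e - 7) ==> ((w != q + z - 4 || 2*e + w == -2) && ((2*e + 2*q <= z + 5 && 2*e < 6) ==> (3*w + (5/4)*z == 2*q + 7 || (!(2*q <= -2 && w == e + 11)))))) && ((!(2*z < -12 && q > 2*e - 7)) ==> ((2*q <= 7 && 2*e < 6) ==> ((5/2)*e + 3*w == 2*q + 9/2 || (!(2*q <= -2 && w == e + 11))))).
Check whether ((2*z < -12 && q > 2*e - 7) ==> ((w != q + z - 4 || 2*e + w == -2) && ((2*e + 2*q <= z + 5 && 2*e < 6) ==> (3*w + (5/4)*z == 2*q + 7 || (!(2*q <= -2 && w == e + 11)))))) && ((!(2*z < -10 && q > 2*e - 7)) ==> ((2*q <= 7 && 2*e < 6) ==> ((5/2)*e + 3*w == 2*q + 9/2 || (!(2*q <= -2 && w == e + 11))))) implies it.
Countermodel: at the initial state e = -12, q = -19, w = -1, z = -6, the precondition holds but the weakest precondition fails.
Answer: invalid
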